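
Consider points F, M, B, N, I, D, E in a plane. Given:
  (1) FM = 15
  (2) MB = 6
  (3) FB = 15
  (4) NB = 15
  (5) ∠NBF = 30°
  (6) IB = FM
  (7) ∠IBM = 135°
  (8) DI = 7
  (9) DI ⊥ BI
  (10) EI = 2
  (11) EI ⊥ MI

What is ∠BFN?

Step 1: By the law of cosines on triangle FBN: FN² = 15² + 15² − 2·15·15·cos(30°) = 60.29, so FN ≈ 7.76.
Step 2: By the inverse law of cosines on triangle BFN: cos(∠BFN) = (15² + 7.76² − 15²) / (2·15·7.76) = 60.29/232.94 = 0.2588, so ∠BFN = 75°.

Therefore, the measure of angle ∠BFN = 75°.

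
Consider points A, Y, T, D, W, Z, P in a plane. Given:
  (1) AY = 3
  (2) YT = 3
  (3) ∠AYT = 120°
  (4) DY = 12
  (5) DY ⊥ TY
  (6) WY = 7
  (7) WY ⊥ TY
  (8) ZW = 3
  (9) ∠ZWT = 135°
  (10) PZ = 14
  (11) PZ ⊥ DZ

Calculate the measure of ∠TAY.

Step 1: By the law of cosines on triangle AYT: AT² = 3² + 3² − 2·3·3·cos(120°) = 27, so AT = 3·√3.
Step 2: By the inverse law of cosines on triangle TAY: cos(∠TAY) = ((3·√3)² + 3² − 3²) / (2·3·√3·3) = 27/31.18 = 0.866, so ∠TAY = 30°.

Therefore, the measure of angle ∠TAY = 30°.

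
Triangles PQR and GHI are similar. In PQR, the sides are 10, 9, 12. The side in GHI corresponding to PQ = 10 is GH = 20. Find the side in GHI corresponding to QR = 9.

k = 20/10 = 2. HI = 2 * 9 = 18.

18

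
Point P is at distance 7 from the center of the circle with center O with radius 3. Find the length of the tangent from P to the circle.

Let T be the point of tangency. Then OT ⊥ PT (radius ⊥ tangent).
In right triangle OTP: OP² = OT² + PT²
7² = 3² + PT²
PT² = 40, PT = 2*sqrt(10)

2*sqrt(10)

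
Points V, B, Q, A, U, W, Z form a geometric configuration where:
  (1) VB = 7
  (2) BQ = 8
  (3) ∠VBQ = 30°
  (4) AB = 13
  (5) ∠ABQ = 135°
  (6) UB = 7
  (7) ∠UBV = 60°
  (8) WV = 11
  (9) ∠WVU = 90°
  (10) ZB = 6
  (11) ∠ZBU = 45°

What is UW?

Step 1: By the law of cosines on triangle UBV: UV² = 7² + 7² − 2·7·7·cos(60°) = 49, so UV = 7.
Step 2: By the law of cosines on triangle UVW: UW² = 7² + 11² − 2·7·11·cos(90°) = 170, so UW = √170.

Therefore, the length of UW = √170.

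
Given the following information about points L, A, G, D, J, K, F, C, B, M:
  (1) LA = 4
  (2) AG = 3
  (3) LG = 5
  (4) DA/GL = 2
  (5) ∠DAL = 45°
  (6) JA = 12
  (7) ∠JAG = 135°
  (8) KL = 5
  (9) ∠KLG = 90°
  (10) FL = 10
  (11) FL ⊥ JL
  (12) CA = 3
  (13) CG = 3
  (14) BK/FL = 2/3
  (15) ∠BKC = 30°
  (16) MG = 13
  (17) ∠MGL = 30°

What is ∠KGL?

Step 1: By the law of cosines on triangle GLK: GK² = 5² + 5² − 2·5·5·cos(90°) = 50, so GK = 5·√2.
Step 2: By the inverse law of cosines on triangle KGL: cos(∠KGL) = ((5·√2)² + 5² − 5²) / (2·5·√2·5) = 50/70.71 = 0.7071, so ∠KGL = 45°.

Therefore, the measure of angle ∠KGL = 45°.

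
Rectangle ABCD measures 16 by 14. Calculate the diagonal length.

d = sqrt(16^2 + 14^2) = sqrt(452) = 2*sqrt(113)

2*sqrt(113)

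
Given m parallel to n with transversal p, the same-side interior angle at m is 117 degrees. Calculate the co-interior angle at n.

Co-interior angles (same-side interior) formed by parallel lines and a transversal are supplementary (sum to 180 degrees).
The given angle is 117 degrees.
The co-interior angle = 180 - 117 = 63 degrees.

63 degrees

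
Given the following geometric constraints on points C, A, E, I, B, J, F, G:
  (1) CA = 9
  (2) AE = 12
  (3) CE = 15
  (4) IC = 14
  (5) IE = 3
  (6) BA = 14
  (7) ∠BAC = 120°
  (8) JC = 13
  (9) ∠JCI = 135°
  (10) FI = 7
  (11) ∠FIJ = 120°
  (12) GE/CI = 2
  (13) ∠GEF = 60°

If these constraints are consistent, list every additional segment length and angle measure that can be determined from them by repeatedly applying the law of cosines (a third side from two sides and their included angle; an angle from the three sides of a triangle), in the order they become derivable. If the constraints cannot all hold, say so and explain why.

The constraints are consistent. Derivable facts, in order:
After 1 step:
- CB ≈ 20.07
- IJ ≈ 24.95
- ∠ACE = 53.13°
- ∠AEC = 36.87°
- ∠CAE = 90°
- ∠CEI = 65.03°
- ∠CIE = 103.77°
- ∠ECI = 11.2°
After 2 steps:
- JF ≈ 29.09
- ∠ABC = 22.85°
- ∠ACB = 37.15°
- ∠CIJ = 21.62°
- ∠CJI = 23.38°
After 3 steps:
- ∠FJI = 12.03°
- ∠IFJ = 47.97°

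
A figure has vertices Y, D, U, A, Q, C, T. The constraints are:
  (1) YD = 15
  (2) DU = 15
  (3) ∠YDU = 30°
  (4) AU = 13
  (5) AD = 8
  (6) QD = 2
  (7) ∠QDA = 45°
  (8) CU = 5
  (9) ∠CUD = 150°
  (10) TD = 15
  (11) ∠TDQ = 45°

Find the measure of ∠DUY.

Step 1: By the law of cosines on triangle UDY: UY² = 15² + 15² − 2·15·15·cos(30°) = 60.29, so UY ≈ 7.76.
Step 2: By the inverse law of cosines on triangle DUY: cos(∠DUY) = (15² + 7.76² − 15²) / (2·15·7.76) = 60.29/232.94 = 0.2588, so ∠DUY = 75°.

Therefore, the measure of angle ∠DUY = 75°.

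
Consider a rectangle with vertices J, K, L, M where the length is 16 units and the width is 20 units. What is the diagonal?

A rectangle's diagonal splits it into two right triangles, with the diagonal as the hypotenuse.
By the Pythagorean theorem, d^2 = 16^2 + 20^2 = 656.
Therefore d = sqrt(656) = 4*sqrt(41).

4*sqrt(41)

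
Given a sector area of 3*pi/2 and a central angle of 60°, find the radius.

Sector area A = πr² × θ/360, so r² = 360A / (πθ).
r² = 360 × 3*pi/2 / (π × 60)
r² = 9
r = 3

3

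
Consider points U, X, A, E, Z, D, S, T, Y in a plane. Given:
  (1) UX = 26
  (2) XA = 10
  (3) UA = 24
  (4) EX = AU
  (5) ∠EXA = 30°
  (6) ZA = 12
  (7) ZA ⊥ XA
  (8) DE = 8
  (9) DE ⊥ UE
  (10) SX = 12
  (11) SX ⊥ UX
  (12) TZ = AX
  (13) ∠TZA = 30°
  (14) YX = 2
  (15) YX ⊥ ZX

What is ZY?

Step 1: By the law of cosines on triangle ZAX: ZX² = 12² + 10² − 2·12·10·cos(90°) = 244, so ZX = 2·√61.
Step 2: By the law of cosines on triangle ZXY: ZY² = (2·√61)² + 2² − 2·2·√61·2·cos(90°) = 248, so ZY = 2·√62.

Therefore, the length of ZY = 2·√62.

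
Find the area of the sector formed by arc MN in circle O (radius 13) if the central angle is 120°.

Sector area = π(13²)(1/3) = 169*pi/3

169*pi/3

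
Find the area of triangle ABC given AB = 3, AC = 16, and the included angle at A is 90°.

Area = (1/2) * AB * AC * sin(A)
Area = (1/2) * 3 * 16 * sin(90°)
Area = (1/2) * 3 * 16 * 1
Area = 24

24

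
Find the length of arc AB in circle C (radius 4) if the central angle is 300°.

The full circumference is 2πr = 2π(4) = 8*pi.
The arc spans 300° out of 360°, which is a fraction of 5/6.
Arc length = 8*pi × 5/6 = 20*pi/3.

20*pi/3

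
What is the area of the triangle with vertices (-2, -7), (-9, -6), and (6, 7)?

Shoelace: Area = (1/2)|-2(-6-7) + -9(7--7) + 6(-7--6)| = (1/2)(106) = 53

53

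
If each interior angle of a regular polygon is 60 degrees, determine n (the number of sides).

The exterior angle is the supplement of the interior angle: 180 - 60 = 120 degrees.
Since the exterior angles of any convex polygon sum to 360 degrees, the number of sides is 360 / 120 = 3.

3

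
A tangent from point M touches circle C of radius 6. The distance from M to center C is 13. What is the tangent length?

tangent = √(d² - r²) = √(13² - 6²) = √(169 - 36) = √133 = sqrt(133)

sqrt(133)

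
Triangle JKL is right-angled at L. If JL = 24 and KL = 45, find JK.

In a right triangle, the square of the hypotenuse equals the sum of the squares of the two legs.
The legs are 24 and 45, so the hypotenuse = sqrt(576 + 2025) = sqrt(2601) = 51.

51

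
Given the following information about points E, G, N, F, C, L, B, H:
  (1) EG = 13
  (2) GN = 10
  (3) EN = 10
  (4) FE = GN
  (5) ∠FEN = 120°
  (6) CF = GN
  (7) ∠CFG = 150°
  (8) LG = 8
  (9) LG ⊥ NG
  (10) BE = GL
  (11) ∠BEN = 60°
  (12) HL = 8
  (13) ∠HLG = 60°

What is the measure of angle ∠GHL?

Step 1: By the law of cosines on triangle HLG: HG² = 8² + 8² − 2·8·8·cos(60°) = 64, so HG = 8.
Step 2: By the inverse law of cosines on triangle GHL: cos(∠GHL) = (8² + 8² − 8²) / (2·8·8) = 64/128 = 0.5, so ∠GHL = 60°.

Therefore, the measure of angle ∠GHL = 60°.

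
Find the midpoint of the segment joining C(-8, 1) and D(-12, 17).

The midpoint is the average of the coordinates:
x: (-8 + -12)/2 = -10
y: (1 + 17)/2 = 9
Midpoint = (-10, 9)

(-10, 9)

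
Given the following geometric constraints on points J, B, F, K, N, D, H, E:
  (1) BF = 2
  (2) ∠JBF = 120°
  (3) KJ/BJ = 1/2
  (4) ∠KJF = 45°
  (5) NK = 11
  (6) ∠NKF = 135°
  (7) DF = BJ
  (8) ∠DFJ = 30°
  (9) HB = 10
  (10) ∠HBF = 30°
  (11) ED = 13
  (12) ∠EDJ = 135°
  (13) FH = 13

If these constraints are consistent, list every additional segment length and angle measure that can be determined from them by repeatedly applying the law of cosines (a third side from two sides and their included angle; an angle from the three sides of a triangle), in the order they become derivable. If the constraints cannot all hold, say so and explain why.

These constraints are not satisfiable: by the triangle inequality in triangle BFH, (1) BF = 2 and (9) HB = 10 force FH ≤ 2 + 10 = 12, but (13) says FH = 13. No planar figure meets all of them, so nothing further can be derived.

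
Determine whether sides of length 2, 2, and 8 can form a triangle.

The longest side is 8. The other two sides sum to 2 + 2 = 4.
Since 4 ≤ 8, the two shorter sides cannot reach around to close the triangle.

No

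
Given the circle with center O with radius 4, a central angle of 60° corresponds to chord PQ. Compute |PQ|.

Chord = 2(4) sin(30°) = 4

4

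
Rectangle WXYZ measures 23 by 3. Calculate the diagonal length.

d = sqrt(23^2 + 3^2) = sqrt(538)

sqrt(538)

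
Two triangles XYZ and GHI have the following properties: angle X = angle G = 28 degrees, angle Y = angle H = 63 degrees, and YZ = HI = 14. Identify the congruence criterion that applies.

The given information matches AAS: Two pairs of corresponding angles and a non-included side are equal (Angle-Angle-Side).

AAS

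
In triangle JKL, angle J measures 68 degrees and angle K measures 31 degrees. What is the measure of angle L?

The interior angles sum to 180°: angle L = 180 - 68 - 31 = 81°.
The triangle is acute (angles 68°, 31°, 81°).

81 degrees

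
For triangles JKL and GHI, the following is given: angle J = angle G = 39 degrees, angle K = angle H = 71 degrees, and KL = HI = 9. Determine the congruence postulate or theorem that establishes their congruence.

The given information provides:
angle J = angle G = 39 degrees, angle K = angle H = 71 degrees, and KL = HI = 9
This matches the AAS congruence theorem.
Two pairs of corresponding angles and a non-included side are equal (Angle-Angle-Side).

AAS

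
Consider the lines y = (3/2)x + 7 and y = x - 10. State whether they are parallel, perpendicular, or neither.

Slope of line 1: m1 = 3/2
Slope of line 2: m2 = 1
m1 != m2 and m1*m2 = 3/2 != -1. Neither.

Neither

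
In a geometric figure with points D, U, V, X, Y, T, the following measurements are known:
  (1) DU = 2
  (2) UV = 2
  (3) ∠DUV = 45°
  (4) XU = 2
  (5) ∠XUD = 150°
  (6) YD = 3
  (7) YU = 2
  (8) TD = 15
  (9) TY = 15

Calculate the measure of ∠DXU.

Step 1: By the law of cosines on triangle XUD: XD² = 2² + 2² − 2·2·2·cos(150°) = 14.93, so XD ≈ 3.86.
Step 2: By the inverse law of cosines on triangle DXU: cos(∠DXU) = (3.86² + 2² − 2²) / (2·3.86·2) = 14.93/15.45 = 0.9659, so ∠DXU = 15°.

Therefore, the measure of angle ∠DXU = 15°.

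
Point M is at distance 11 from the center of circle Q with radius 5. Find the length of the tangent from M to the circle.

The tangent, radius, and line from the external point to the center form a right triangle.
The right angle is where the tangent meets the radius.
By the Pythagorean theorem: tangent² + 5² = 11²
tangent² = 121 - 25 = 96
tangent = 4*sqrt(6)

4*sqrt(6)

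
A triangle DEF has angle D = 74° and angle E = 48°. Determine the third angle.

The interior angles sum to 180°: angle F = 180 - 74 - 48 = 58°.
The triangle is acute (angles 74°, 48°, 58°).

58 degrees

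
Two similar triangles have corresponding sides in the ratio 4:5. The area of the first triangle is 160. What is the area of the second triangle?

Area ratio = (4/5)^2 = 16/25. Area of the second triangle = 160 * 25/16 = 250.

250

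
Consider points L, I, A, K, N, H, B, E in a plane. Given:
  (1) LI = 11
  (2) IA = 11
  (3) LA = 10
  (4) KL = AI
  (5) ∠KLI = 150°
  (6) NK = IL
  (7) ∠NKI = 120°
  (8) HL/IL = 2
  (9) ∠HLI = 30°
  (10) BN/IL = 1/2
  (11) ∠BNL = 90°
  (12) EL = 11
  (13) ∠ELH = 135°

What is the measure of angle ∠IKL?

From the given relations: KL = AI = 11.
Step 1: By the law of cosines on triangle KLI: KI² = 11² + 11² − 2·11·11·cos(150°) = 451.58, so KI ≈ 21.25.
Step 2: By the inverse law of cosines on triangle IKL: cos(∠IKL) = (21.25² + 11² − 11²) / (2·21.25·11) = 451.58/467.51 = 0.9659, so ∠IKL = 15°.

Therefore, the measure of angle ∠IKL = 15°.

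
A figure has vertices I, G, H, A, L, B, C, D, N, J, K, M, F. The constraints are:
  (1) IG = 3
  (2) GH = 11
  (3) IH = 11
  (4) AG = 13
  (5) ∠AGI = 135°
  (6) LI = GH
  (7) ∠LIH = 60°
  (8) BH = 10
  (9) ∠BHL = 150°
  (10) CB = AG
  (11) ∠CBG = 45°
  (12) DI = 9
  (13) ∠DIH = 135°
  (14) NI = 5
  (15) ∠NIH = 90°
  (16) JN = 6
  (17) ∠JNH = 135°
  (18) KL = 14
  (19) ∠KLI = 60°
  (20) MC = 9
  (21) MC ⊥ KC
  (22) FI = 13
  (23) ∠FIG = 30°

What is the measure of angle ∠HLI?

From the given relations: LI = GH = 11.
Step 1: By the law of cosines on triangle LIH: LH² = 11² + 11² − 2·11·11·cos(60°) = 121, so LH = 11.
Step 2: By the inverse law of cosines on triangle HLI: cos(∠HLI) = (11² + 11² − 11²) / (2·11·11) = 121/242 = 0.5, so ∠HLI = 60°.

Therefore, the measure of angle ∠HLI = 60°.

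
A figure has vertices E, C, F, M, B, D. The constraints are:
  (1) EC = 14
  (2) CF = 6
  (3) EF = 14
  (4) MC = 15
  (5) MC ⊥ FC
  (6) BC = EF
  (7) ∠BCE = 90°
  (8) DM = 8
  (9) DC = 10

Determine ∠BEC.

From the given relations: BC = EF = 14.
Step 1: By the law of cosines on triangle ECB: EB² = 14² + 14² − 2·14·14·cos(90°) = 392, so EB = 14·√2.
Step 2: By the inverse law of cosines on triangle BEC: cos(∠BEC) = ((14·√2)² + 14² − 14²) / (2·14·√2·14) = 392/554.37 = 0.7071, so ∠BEC = 45°.

Therefore, the measure of angle ∠BEC = 45°.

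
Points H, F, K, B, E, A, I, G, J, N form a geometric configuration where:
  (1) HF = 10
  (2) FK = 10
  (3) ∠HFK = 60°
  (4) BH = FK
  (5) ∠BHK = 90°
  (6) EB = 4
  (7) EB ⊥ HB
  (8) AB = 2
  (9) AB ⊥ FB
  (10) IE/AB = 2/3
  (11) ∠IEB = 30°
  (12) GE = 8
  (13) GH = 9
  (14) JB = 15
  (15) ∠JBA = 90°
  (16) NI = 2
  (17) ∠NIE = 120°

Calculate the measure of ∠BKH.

From the given relations: BH = FK = 10.
Step 1: By the law of cosines on triangle HFK: HK² = 10² + 10² − 2·10·10·cos(60°) = 100, so HK = 10.
Step 2: By the law of cosines on triangle KHB: KB² = 10² + 10² − 2·10·10·cos(90°) = 200, so KB = 10·√2.
Step 3: By the inverse law of cosines on triangle BKH: cos(∠BKH) = ((10·√2)² + 10² − 10²) / (2·10·√2·10) = 200/282.84 = 0.7071, so ∠BKH = 45°.

Therefore, the measure of angle ∠BKH = 45°.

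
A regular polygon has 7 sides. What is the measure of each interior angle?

Each interior angle of a regular n-gon is (n - 2) * 180 / n.
For n = 7: (7 - 2) * 180 / 7 = 900/7 = 900/7 degrees.

900/7 degrees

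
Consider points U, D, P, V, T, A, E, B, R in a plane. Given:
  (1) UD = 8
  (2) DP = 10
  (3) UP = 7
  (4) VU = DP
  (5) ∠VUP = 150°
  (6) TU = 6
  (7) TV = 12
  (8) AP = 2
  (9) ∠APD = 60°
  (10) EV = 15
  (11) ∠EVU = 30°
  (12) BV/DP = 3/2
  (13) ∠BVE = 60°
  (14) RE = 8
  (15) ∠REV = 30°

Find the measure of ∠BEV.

From the given relations: BV = 3/2·DP = 3/2·10 = 15.
Step 1: By the law of cosines on triangle EVB: EB² = 15² + 15² − 2·15·15·cos(60°) = 225, so EB = 15.
Step 2: By the inverse law of cosines on triangle BEV: cos(∠BEV) = (15² + 15² − 15²) / (2·15·15) = 225/450 = 0.5, so ∠BEV = 60°.

Therefore, the measure of angle ∠BEV = 60°.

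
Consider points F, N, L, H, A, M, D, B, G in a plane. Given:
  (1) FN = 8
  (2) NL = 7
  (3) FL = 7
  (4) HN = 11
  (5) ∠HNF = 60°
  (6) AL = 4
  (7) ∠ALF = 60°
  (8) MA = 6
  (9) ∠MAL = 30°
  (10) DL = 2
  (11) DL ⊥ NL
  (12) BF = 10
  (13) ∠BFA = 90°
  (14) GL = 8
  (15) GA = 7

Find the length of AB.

Step 1: By the law of cosines on triangle FLA: FA² = 7² + 4² − 2·7·4·cos(60°) = 37, so FA = √37.
Step 2: By the law of cosines on triangle AFB: AB² = √37² + 10² − 2·√37·10·cos(90°) = 137, so AB = √137.

Therefore, the length of AB = √137.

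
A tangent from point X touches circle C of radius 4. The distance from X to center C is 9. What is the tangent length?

The tangent, radius, and line from the external point to the center form a right triangle.
The right angle is where the tangent meets the radius.
By the Pythagorean theorem: tangent² + 4² = 9²
tangent² = 81 - 16 = 65
tangent = sqrt(65)

sqrt(65)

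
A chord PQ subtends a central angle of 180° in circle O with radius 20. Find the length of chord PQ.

Drop a perpendicular from the center to the chord, bisecting both the chord and the central angle.
Each half-chord = r sin(θ/2) = 20 sin(90°).
The full chord = 2 × 20 × sin(90°) = 40.

40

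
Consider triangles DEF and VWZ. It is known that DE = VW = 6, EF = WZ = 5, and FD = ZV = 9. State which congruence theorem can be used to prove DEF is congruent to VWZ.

The given information provides:
DE = VW = 6, EF = WZ = 5, and FD = ZV = 9
This matches the SSS congruence theorem.
All three pairs of corresponding sides are equal (Side-Side-Side).

SSS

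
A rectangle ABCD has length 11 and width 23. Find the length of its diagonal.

Using the Pythagorean theorem:
d² = 11² + 23² = 121 + 529 = 650
d = sqrt(650) = 5*sqrt(26)

5*sqrt(26)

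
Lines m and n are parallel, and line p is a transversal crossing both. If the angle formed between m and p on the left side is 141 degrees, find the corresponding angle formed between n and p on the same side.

When a transversal crosses parallel lines, angles in the same position at each intersection are called corresponding angles.
These are always equal, so the answer is 141 degrees.

141 degrees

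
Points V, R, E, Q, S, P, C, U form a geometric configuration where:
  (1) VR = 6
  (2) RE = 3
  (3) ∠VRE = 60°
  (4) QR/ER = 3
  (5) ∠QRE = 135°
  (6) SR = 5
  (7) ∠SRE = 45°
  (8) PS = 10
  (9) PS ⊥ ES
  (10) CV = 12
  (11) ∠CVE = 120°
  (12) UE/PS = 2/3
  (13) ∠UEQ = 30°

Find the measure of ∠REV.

Step 1: By the law of cosines on triangle ERV: EV² = 3² + 6² − 2·3·6·cos(60°) = 27, so EV = 3·√3.
Step 2: By the inverse law of cosines on triangle REV: cos(∠REV) = (3² + (3·√3)² − 6²) / (2·3·3·√3) = 0/31.18 = 0, so ∠REV = 90°.

Therefore, the measure of angle ∠REV = 90°.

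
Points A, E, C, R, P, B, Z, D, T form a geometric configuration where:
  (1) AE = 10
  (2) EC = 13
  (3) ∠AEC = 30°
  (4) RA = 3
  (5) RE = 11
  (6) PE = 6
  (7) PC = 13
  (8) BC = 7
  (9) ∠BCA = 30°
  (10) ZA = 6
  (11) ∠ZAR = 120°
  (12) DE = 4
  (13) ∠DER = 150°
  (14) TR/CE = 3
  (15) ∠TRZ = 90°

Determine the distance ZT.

From the given relations: TR = 3·CE = 3·13 = 39.
Step 1: By the law of cosines on triangle ZAR: ZR² = 6² + 3² − 2·6·3·cos(120°) = 63, so ZR = 3·√7.
Step 2: By the law of cosines on triangle ZRT: ZT² = (3·√7)² + 39² − 2·3·√7·39·cos(90°) = 1584, so ZT = 12·√11.

Therefore, the length of ZT = 12·√11.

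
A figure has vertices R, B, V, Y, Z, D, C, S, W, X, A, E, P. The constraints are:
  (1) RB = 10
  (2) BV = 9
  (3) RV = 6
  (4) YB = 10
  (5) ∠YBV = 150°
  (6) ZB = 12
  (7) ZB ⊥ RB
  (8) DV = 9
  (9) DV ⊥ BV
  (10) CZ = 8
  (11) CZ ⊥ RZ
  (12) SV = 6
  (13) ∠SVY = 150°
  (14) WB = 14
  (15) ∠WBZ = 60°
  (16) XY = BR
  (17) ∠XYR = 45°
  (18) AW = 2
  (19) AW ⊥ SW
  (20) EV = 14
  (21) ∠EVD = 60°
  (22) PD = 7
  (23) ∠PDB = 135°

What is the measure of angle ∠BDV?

Step 1: By the law of cosines on triangle DVB: DB² = 9² + 9² − 2·9·9·cos(90°) = 162, so DB = 9·√2.
Step 2: By the inverse law of cosines on triangle BDV: cos(∠BDV) = ((9·√2)² + 9² − 9²) / (2·9·√2·9) = 162/229.1 = 0.7071, so ∠BDV = 45°.

Therefore, the measure of angle ∠BDV = 45°.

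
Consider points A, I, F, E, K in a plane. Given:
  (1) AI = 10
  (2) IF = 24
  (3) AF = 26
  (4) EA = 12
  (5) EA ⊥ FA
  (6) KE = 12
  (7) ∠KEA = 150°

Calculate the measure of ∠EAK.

Step 1: By the law of cosines on triangle AEK: AK² = 12² + 12² − 2·12·12·cos(150°) = 537.42, so AK ≈ 23.18.
Step 2: By the inverse law of cosines on triangle EAK: cos(∠EAK) = (12² + 23.18² − 12²) / (2·12·23.18) = 537.42/556.37 = 0.9659, so ∠EAK = 15°.

Therefore, the measure of angle ∠EAK = 15°.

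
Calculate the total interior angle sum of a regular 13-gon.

The sum of interior angles of an n-sided polygon is (n - 2) * 180.
For n = 13: (13 - 2) * 180 = 11 * 180 = 1980 degrees.

1980 degrees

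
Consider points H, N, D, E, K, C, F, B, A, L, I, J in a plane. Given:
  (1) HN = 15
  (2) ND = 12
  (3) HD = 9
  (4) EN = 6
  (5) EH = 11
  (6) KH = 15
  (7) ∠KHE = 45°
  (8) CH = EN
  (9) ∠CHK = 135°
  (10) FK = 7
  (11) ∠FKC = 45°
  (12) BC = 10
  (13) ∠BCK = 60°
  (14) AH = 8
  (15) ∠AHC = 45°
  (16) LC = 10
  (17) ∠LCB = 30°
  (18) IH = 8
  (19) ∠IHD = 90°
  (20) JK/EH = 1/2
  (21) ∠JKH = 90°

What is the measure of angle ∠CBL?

Step 1: By the law of cosines on triangle BCL: BL² = 10² + 10² − 2·10·10·cos(30°) = 26.79, so BL ≈ 5.18.
Step 2: By the inverse law of cosines on triangle CBL: cos(∠CBL) = (10² + 5.18² − 10²) / (2·10·5.18) = 26.79/103.53 = 0.2588, so ∠CBL = 75°.

Therefore, the measure of angle ∠CBL = 75°.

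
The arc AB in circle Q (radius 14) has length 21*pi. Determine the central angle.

Arc length L = 2πr × θ/360, so θ = 360L / (2πr).
θ = 360 × 21*pi / (2π × 14)
θ = 270°
θ = 270°

270°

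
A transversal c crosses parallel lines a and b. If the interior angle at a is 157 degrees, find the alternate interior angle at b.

Alternate interior angles are equal: 157 degrees.

157 degrees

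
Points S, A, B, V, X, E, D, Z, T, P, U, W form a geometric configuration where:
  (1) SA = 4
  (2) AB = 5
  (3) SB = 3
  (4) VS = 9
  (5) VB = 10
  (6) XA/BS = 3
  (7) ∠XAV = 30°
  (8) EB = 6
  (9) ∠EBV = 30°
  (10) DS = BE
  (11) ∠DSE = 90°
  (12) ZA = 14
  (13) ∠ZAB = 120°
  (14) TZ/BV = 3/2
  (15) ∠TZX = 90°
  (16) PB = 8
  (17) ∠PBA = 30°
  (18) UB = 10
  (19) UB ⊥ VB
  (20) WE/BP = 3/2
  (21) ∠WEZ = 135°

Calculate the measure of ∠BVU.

Step 1: By the law of cosines on triangle VBU: VU² = 10² + 10² − 2·10·10·cos(90°) = 200, so VU = 10·√2.
Step 2: By the inverse law of cosines on triangle BVU: cos(∠BVU) = (10² + (10·√2)² − 10²) / (2·10·10·√2) = 200/282.84 = 0.7071, so ∠BVU = 45°.

Therefore, the measure of angle ∠BVU = 45°.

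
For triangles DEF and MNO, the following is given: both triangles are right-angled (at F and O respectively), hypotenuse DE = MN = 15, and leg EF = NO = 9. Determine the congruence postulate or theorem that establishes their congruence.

The given information matches HL: The hypotenuse and one leg of two right triangles are equal (Hypotenuse-Leg).

HL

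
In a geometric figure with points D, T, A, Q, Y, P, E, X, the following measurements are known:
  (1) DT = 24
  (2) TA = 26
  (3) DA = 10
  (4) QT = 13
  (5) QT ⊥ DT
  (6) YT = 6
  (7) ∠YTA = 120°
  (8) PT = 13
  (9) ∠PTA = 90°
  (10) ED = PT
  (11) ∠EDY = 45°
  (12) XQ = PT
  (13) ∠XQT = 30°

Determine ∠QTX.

From the given relations: XQ = PT = 13.
Step 1: By the law of cosines on triangle TQX: TX² = 13² + 13² − 2·13·13·cos(30°) = 45.28, so TX ≈ 6.73.
Step 2: By the inverse law of cosines on triangle QTX: cos(∠QTX) = (13² + 6.73² − 13²) / (2·13·6.73) = 45.28/174.96 = 0.2588, so ∠QTX = 75°.

Therefore, the measure of angle ∠QTX = 75°.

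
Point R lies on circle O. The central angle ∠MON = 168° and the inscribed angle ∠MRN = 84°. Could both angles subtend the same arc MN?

By the inscribed angle theorem, if both angles subtend the same arc, the inscribed angle must be half the central angle.
Half of 168° = 84°, which equals the given inscribed angle of 84°.
Therefore, yes, they correspond to the same arc.

Yes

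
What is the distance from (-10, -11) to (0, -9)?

The horizontal distance is |0 - -10| = 10 and the vertical distance is |-9 - -11| = 2.
By the Pythagorean theorem, d = sqrt(10^2 + 2^2) = sqrt(104) = 2*sqrt(26).

2*sqrt(26)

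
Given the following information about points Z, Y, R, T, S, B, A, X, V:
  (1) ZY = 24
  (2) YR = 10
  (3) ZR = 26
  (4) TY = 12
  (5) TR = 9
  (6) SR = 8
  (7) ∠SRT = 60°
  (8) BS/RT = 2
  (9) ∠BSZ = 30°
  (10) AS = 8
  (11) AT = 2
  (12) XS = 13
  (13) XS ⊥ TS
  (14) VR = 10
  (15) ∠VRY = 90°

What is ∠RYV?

Step 1: By the law of cosines on triangle YRV: YV² = 10² + 10² − 2·10·10·cos(90°) = 200, so YV = 10·√2.
Step 2: By the inverse law of cosines on triangle RYV: cos(∠RYV) = (10² + (10·√2)² − 10²) / (2·10·10·√2) = 200/282.84 = 0.7071, so ∠RYV = 45°.

Therefore, the measure of angle ∠RYV = 45°.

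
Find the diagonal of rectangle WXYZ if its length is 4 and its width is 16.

Using the Pythagorean theorem:
d² = 4² + 16² = 16 + 256 = 272
d = sqrt(272) = 4*sqrt(17)

4*sqrt(17)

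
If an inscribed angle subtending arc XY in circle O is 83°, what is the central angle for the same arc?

The inscribed angle theorem states that a central angle is always twice any inscribed angle that subtends the same arc.
Since the inscribed angle is 83°, the central angle = 2 × 83° = 166°.

166°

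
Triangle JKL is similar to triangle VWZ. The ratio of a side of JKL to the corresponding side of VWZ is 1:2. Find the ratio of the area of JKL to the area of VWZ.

Area scales with the square of linear dimensions. If every length is multiplied by 1/2, then the area is multiplied by (1/2)^2 = 1/4.
The area ratio is 1:4.

1:4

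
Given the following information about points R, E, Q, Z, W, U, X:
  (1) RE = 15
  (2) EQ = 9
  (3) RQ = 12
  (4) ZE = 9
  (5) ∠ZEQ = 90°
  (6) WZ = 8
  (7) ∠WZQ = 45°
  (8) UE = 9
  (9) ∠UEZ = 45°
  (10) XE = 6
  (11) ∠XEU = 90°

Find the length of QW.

Step 1: By the law of cosines on triangle ZEQ: ZQ² = 9² + 9² − 2·9·9·cos(90°) = 162, so ZQ = 9·√2.
Step 2: By the law of cosines on triangle QZW: QW² = (9·√2)² + 8² − 2·9·√2·8·cos(45°) = 82, so QW = √82.

Therefore, the length of QW = √82.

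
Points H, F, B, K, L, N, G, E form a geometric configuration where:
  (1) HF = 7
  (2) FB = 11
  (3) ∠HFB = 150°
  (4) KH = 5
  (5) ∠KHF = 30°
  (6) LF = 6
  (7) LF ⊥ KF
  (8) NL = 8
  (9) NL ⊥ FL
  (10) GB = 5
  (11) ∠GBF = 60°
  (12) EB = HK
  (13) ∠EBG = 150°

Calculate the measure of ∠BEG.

From the given relations: EB = HK = 5.
Step 1: By the law of cosines on triangle EBG: EG² = 5² + 5² − 2·5·5·cos(150°) = 93.3, so EG ≈ 9.66.
Step 2: By the inverse law of cosines on triangle BEG: cos(∠BEG) = (5² + 9.66² − 5²) / (2·5·9.66) = 93.3/96.59 = 0.9659, so ∠BEG = 15°.

Therefore, the measure of angle ∠BEG = 15°.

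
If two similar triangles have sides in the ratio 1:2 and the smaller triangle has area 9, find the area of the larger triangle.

The ratio of areas of similar triangles = (side ratio)^2.
Side ratio = 1:2, so area ratio = 1:4.
Area of the larger triangle / Area of the smaller triangle = 4/1
Area of the larger triangle = 9 * 4/1 = 36

36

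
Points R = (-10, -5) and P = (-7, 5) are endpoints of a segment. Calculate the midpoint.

The midpoint is the point halfway along the segment.
Move half the horizontal distance: -10 + (-7 - -10)/2 = -10 + 3/2 = -17/2
Move half the vertical distance: -5 + (5 - -5)/2 = -5 + 10/2 = 0
Midpoint = (-17/2, 0)

(-17/2, 0)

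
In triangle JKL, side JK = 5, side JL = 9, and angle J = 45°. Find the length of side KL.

By the law of cosines: KL^2 = JK^2 + JL^2 - 2*JK*JL*cos(J)
KL^2 = 5^2 + 9^2 - 2*5*9*cos(45°)
KL^2 = 25 + 81 - 90*(sqrt(2)/2)
KL^2 = 106 - 45*sqrt(2)
KL = sqrt(106 - 45*sqrt(2))

sqrt(106 - 45*sqrt(2))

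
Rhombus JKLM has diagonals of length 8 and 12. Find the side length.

Half-diagonals are 4 and 6. side = sqrt(4^2 + 6^2) = sqrt(52) = 2*sqrt(13)

2*sqrt(13)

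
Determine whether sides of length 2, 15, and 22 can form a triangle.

The longest side is 22. The other two sides sum to 2 + 15 = 17.
Since 17 ≤ 22, the two shorter sides cannot reach around to close the triangle.

No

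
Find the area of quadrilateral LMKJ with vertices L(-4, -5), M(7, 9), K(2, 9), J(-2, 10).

Shoelace: sum of cross terms = 132, Area = (1/2)|132| = 66

66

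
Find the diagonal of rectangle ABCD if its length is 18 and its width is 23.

A rectangle's diagonal splits it into two right triangles, with the diagonal as the hypotenuse.
By the Pythagorean theorem, d^2 = 18^2 + 23^2 = 853.
Therefore d = sqrt(853).

sqrt(853)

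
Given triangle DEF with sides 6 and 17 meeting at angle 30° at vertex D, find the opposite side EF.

When two sides and the included angle are known, the law of cosines gives the third side.
c^2 = a^2 + b^2 - 2ab cos(C) generalizes the Pythagorean theorem to non-right triangles.
Here: EF^2 = 36 + 289 - 204*(sqrt(3)/2) = 325 - 102*sqrt(3)
EF = sqrt(325 - 102*sqrt(3))

sqrt(325 - 102*sqrt(3))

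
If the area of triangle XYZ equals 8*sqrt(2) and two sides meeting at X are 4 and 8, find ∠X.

From the SAS area formula Area = (1/2)ab sin(C), rearranging gives sin(C) = 2*Area/(ab).
sin(C) = 2 * 8*sqrt(2) / (32) = sqrt(2)/2.
Therefore C = arcsin(sqrt(2)/2) = 45°.
Since sin(180° - C) = sin(C), the obtuse angle 135° gives the same area, so C = 45° or C = 135°.

45° or 135°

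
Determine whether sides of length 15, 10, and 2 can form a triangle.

The longest side is 15. The other two sides sum to 2 + 10 = 12.
Since 12 ≤ 15, the two shorter sides cannot reach around to close the triangle.

No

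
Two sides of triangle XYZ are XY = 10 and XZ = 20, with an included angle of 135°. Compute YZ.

When two sides and the included angle are known, the law of cosines gives the third side.
c^2 = a^2 + b^2 - 2ab cos(C) generalizes the Pythagorean theorem to non-right triangles.
Here: YZ^2 = 100 + 400 - 400*(-sqrt(2)/2) = 200*sqrt(2) + 500
YZ = 10*sqrt(2*sqrt(2) + 5)

10*sqrt(2*sqrt(2) + 5)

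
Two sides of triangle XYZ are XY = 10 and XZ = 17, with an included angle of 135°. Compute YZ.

Law of cosines: YZ^2 = 10^2 + 17^2 - 2(10)(17)cos(135°) = 170*sqrt(2) + 389, so YZ = sqrt(170*sqrt(2) + 389).

sqrt(170*sqrt(2) + 389)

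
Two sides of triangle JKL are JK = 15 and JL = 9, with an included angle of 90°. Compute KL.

Since angle J = 90°, this is a right triangle and the law of cosines reduces to the Pythagorean theorem.
KL^2 = 15^2 + 9^2 = 306
KL = 3*sqrt(34)

3*sqrt(34)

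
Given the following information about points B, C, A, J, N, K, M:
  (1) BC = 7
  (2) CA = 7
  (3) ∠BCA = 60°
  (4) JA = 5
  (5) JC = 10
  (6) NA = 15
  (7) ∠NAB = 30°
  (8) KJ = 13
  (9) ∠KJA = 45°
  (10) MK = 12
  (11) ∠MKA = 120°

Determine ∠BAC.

Step 1: By the law of cosines on triangle ACB: AB² = 7² + 7² − 2·7·7·cos(60°) = 49, so AB = 7.
Step 2: By the inverse law of cosines on triangle BAC: cos(∠BAC) = (7² + 7² − 7²) / (2·7·7) = 49/98 = 0.5, so ∠BAC = 60°.

Therefore, the measure of angle ∠BAC = 60°.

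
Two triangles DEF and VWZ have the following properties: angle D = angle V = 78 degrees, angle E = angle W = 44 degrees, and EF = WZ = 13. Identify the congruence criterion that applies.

The given information provides:
angle D = angle V = 78 degrees, angle E = angle W = 44 degrees, and EF = WZ = 13
This matches the AAS congruence theorem.
Two pairs of corresponding angles and a non-included side are equal (Angle-Angle-Side).

AAS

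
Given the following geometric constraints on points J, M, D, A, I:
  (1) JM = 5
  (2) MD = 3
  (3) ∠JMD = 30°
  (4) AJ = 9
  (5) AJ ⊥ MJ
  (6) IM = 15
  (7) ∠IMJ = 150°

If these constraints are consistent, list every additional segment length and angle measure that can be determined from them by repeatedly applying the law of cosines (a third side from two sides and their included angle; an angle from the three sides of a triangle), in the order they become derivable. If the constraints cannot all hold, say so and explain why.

The constraints are consistent. Derivable facts, in order:
After 1 step:
- JD ≈ 2.83
- JI ≈ 19.49
- MA = √106
After 2 steps:
- ∠AMJ = 60.95°
- ∠DJM = 31.98°
- ∠IJM = 22.63°
- ∠JAM = 29.05°
- ∠JDM = 118.02°
- ∠JIM = 7.37°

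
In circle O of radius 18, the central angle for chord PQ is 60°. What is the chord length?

Drop a perpendicular from the center to the chord, bisecting both the chord and the central angle.
Each half-chord = r sin(θ/2) = 18 sin(30°).
The full chord = 2 × 18 × sin(30°) = 18.

18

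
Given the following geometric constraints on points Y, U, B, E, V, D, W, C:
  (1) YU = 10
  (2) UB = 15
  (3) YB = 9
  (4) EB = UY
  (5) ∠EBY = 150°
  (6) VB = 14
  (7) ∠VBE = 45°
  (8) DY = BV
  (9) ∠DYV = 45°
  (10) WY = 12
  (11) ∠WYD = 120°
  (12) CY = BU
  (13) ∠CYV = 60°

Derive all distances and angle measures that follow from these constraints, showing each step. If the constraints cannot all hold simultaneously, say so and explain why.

The constraints are consistent.

From the given relations:
  EB = UY = 10
  DY = BV = 14
  CY = BU = 15

Step 1: From YB = 9, BE = 10, and ∠YBE = 150°, by the law of cosines:
  YE² = YB² + BE² - 2·YB·BE·cos(150°) = 81 + 100 + 155.9 = 336.9
  YE ≈ 18.35

Step 2: From EB = 10, BV = 14, and ∠EBV = 45°, by the law of cosines:
  EV² = EB² + BV² - 2·EB·BV·cos(45°) = 100 + 196 - 198 = 98.01
  EV ≈ 9.9

Step 3: From DY = 14, YW = 12, and ∠DYW = 120°, by the law of cosines:
  DW² = DY² + YW² - 2·DY·YW·cos(120°) = 196 + 144 + 168 = 508
  DW = 2·√127

Step 4: From YB = 9, YU = 10, BU = 15, by the inverse law of cosines:
  cos(∠BYU) = (YB² + YU² - BU²) / (2·YB·YU)
  ∠BYU = 104.15°

Step 5: From UB = 15, UY = 10, BY = 9, by the inverse law of cosines:
  cos(∠BUY) = (UB² + UY² - BY²) / (2·UB·UY)
  ∠BUY = 35.58°

Step 6: From BU = 15, BY = 9, UY = 10, by the inverse law of cosines:
  cos(∠UBY) = (BU² + BY² - UY²) / (2·BU·BY)
  ∠UBY = 40.27°

Step 7: From YB = 9, YE = 18.35, BE = 10, by the inverse law of cosines:
  cos(∠BYE) = (YB² + YE² - BE²) / (2·YB·YE)
  ∠BYE = 15.81°

Step 8: From EB = 10, EV = 9.9, BV = 14, by the inverse law of cosines:
  cos(∠BEV) = (EB² + EV² - BV²) / (2·EB·EV)
  ∠BEV = 89.42°

Step 9: From EB = 10, EY = 18.35, BY = 9, by the inverse law of cosines:
  cos(∠BEY) = (EB² + EY² - BY²) / (2·EB·EY)
  ∠BEY = 14.19°

Step 10: From VB = 14, VE = 9.9, BE = 10, by the inverse law of cosines:
  cos(∠BVE) = (VB² + VE² - BE²) / (2·VB·VE)
  ∠BVE = 45.58°

Step 11: From DW = 2·√127, DY = 14, WY = 12, by the inverse law of cosines:
  cos(∠WDY) = (DW² + DY² - WY²) / (2·DW·DY)
  ∠WDY = 27.46°

Step 12: From WD = 2·√127, WY = 12, DY = 14, by the inverse law of cosines:
  cos(∠DWY) = (WD² + WY² - DY²) / (2·WD·WY)
  ∠DWY = 32.54°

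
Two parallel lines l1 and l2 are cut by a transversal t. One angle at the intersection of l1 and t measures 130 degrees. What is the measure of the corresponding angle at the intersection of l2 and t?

Corresponding angles formed by parallel lines and a transversal are equal.
The given angle is 130 degrees.
The corresponding angle = 130 degrees.

130 degrees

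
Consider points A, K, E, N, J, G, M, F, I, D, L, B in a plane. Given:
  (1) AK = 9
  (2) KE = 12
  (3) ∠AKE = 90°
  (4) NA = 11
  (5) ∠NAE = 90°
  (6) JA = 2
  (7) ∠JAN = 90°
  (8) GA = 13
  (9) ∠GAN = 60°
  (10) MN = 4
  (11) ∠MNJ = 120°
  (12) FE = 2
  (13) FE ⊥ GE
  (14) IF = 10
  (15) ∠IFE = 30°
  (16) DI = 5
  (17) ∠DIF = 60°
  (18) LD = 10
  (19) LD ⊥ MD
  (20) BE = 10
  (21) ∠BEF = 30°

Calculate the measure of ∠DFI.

Step 1: By the law of cosines on triangle FID: FD² = 10² + 5² − 2·10·5·cos(60°) = 75, so FD = 5·√3.
Step 2: By the inverse law of cosines on triangle DFI: cos(∠DFI) = ((5·√3)² + 10² − 5²) / (2·5·√3·10) = 150/173.21 = 0.866, so ∠DFI = 30°.

Therefore, the measure of angle ∠DFI = 30°.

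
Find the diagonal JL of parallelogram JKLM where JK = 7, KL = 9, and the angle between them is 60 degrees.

Law of cosines: d^2 = 7^2 + 9^2 - 2(7)(9)cos(60°) = 67, so d = sqrt(67).

sqrt(67)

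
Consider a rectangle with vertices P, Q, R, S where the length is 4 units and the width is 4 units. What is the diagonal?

A rectangle's diagonal splits it into two right triangles, with the diagonal as the hypotenuse.
By the Pythagorean theorem, d^2 = 4^2 + 4^2 = 32.
Therefore d = sqrt(32) = 4*sqrt(2).

4*sqrt(2)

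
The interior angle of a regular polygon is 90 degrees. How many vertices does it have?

The exterior angle is the supplement of the interior angle: 180 - 90 = 90 degrees.
Since the exterior angles of any convex polygon sum to 360 degrees, the number of sides is 360 / 90 = 4.

4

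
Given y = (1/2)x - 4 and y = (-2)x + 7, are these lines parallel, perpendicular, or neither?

Slope of line 1: m1 = 1/2
Slope of line 2: m2 = -2
Two lines are perpendicular when the product of their slopes is -1 (negative reciprocals).
m1 * m2 = (1/2) * (-2) = -1, confirming perpendicularity.

Perpendicular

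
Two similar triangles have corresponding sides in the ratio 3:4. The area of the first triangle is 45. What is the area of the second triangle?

The ratio of areas of similar triangles = (side ratio)^2.
Side ratio = 3:4, so area ratio = 9:16.
Area of the second triangle / Area of the first triangle = 16/9
Area of the second triangle = 45 * 16/9 = 80

80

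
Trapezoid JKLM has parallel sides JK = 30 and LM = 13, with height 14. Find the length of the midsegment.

The midsegment of a trapezoid = (base1 + base2) / 2
midsegment = (30 + 13) / 2
midsegment = 43 / 2
midsegment = 43/2

43/2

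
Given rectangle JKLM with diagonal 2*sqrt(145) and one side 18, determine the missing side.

b = sqrt(d^2 - a^2) = sqrt(580 - 324) = sqrt(256) = 16

16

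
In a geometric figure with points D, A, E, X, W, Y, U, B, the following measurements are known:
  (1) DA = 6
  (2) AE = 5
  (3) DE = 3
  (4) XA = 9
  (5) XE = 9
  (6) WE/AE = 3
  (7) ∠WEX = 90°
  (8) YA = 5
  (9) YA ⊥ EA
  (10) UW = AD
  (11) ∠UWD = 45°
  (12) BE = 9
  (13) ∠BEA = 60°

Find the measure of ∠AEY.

Step 1: By the law of cosines on triangle EAY: EY² = 5² + 5² − 2·5·5·cos(90°) = 50, so EY = 5·√2.
Step 2: By the inverse law of cosines on triangle AEY: cos(∠AEY) = (5² + (5·√2)² − 5²) / (2·5·5·√2) = 50/70.71 = 0.7071, so ∠AEY = 45°.

Therefore, the measure of angle ∠AEY = 45°.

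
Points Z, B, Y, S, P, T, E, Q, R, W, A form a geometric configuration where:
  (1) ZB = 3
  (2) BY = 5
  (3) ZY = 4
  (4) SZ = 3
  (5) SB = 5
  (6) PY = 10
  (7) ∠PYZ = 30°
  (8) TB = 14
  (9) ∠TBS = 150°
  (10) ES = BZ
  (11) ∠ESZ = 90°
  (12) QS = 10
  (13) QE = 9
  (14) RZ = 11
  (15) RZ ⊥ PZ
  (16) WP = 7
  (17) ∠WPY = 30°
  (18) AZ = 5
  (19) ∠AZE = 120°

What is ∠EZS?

From the given relations: ES = BZ = 3.
Step 1: By the law of cosines on triangle ZSE: ZE² = 3² + 3² − 2·3·3·cos(90°) = 18, so ZE = 3·√2.
Step 2: By the inverse law of cosines on triangle EZS: cos(∠EZS) = ((3·√2)² + 3² − 3²) / (2·3·√2·3) = 18/25.46 = 0.7071, so ∠EZS = 45°.

Therefore, the measure of angle ∠EZS = 45°.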